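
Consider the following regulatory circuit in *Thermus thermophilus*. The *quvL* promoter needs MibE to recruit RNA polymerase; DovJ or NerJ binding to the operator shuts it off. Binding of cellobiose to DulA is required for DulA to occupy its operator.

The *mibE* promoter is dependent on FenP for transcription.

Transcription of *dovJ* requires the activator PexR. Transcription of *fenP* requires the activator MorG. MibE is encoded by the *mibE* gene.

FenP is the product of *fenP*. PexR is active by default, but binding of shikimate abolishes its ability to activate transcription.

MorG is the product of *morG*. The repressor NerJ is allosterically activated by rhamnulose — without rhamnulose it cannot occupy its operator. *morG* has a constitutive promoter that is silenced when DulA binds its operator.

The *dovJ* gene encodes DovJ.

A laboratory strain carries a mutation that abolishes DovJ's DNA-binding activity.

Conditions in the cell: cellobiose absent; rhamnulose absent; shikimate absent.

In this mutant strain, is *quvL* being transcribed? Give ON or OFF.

ON

Cellobiose is absent, so DulA is inactive.
With no repressor bound, *morG* is transcribed.
So MorG is produced and active.
No repressor is bound and MorG is active, so *fenP* is transcribed.
So FenP is produced and active.
No repressor is bound and FenP is active, so *mibE* is transcribed.
So MibE is produced and active.
DovJ is non-functional in this strain, so it has no effect.
Rhamnulose is absent, so NerJ is inactive.
No repressor is bound and MibE is active, so *quvL* is transcribed.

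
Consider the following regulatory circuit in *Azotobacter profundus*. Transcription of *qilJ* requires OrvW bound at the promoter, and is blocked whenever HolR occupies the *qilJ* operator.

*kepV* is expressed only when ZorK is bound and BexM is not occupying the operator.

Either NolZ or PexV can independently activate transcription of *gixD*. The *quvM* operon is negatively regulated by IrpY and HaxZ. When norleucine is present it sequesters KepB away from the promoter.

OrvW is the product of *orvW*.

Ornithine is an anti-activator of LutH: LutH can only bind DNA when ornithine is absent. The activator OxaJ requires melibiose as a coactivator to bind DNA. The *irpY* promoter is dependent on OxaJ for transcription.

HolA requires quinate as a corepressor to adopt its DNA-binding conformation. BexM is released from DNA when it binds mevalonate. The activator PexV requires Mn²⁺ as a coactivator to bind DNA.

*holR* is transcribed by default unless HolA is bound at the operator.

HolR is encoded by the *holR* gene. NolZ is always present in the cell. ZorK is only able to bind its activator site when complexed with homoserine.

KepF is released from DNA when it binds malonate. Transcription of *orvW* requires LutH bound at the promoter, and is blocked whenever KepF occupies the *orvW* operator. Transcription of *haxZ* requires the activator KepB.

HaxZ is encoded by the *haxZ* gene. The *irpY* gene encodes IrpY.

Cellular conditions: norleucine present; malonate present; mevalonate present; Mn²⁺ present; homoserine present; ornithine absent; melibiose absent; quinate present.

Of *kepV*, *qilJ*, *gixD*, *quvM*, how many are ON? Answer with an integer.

4

Mevalonate is present, so BexM is inactive.
Homoserine is present, so ZorK is active.
No repressor is bound and ZorK is active, so *kepV* is transcribed.
→ *kepV* is ON.
Quinate is present, so HolA is active.
With repressor HolA bound, *holR* is not transcribed.
So HolR is not produced.
Malonate is present, so KepF is inactive.
Ornithine is absent, so LutH is active.
No repressor is bound and LutH is active, so *orvW* is transcribed.
So OrvW is produced and active.
No repressor is bound and OrvW is active, so *qilJ* is transcribed.
→ *qilJ* is ON.
NolZ is produced constitutively and is active.
Mn²⁺ is present, so PexV is active.
Activator NolZ is present, so *gixD* is transcribed.
→ *gixD* is ON.
Melibiose is absent, so OxaJ is inactive.
Required activator OxaJ is absent, so *irpY* is not transcribed.
So IrpY is not produced.
Norleucine is present, so KepB is inactive.
Required activator KepB is absent, so *haxZ* is not transcribed.
So HaxZ is not produced.
With no repressor bound, *quvM* is transcribed.
→ *quvM* is ON.
4 of the 4 genes are transcribed.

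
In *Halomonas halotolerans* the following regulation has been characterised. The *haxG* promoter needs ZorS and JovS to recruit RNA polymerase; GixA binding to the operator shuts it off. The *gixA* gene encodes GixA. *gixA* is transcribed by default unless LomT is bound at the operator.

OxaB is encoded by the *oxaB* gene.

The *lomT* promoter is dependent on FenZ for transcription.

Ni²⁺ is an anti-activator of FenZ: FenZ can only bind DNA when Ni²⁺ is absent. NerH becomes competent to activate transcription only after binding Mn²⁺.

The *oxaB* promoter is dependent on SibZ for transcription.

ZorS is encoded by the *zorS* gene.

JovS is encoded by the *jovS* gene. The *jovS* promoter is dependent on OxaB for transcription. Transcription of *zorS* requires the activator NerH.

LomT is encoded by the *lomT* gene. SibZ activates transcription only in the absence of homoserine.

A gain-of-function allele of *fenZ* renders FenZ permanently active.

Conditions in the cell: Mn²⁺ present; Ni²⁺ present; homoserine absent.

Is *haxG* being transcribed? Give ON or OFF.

Mn²⁺ is present, so NerH is active.
No repressor is bound and NerH is active, so *zorS* is transcribed.
So ZorS is produced and active.
FenZ is constitutively active in this strain.
No repressor is bound and FenZ is active, so *lomT* is transcribed.
So LomT is produced and active.
With repressor LomT bound, *gixA* is not transcribed.
So GixA is not produced.
Homoserine is absent, so SibZ is active.
No repressor is bound and SibZ is active, so *oxaB* is transcribed.
So OxaB is produced and active.
No repressor is bound and OxaB is active, so *jovS* is transcribed.
So JovS is produced and active.
No repressor is bound and ZorS and JovS are active, so *haxG* is transcribed.

ON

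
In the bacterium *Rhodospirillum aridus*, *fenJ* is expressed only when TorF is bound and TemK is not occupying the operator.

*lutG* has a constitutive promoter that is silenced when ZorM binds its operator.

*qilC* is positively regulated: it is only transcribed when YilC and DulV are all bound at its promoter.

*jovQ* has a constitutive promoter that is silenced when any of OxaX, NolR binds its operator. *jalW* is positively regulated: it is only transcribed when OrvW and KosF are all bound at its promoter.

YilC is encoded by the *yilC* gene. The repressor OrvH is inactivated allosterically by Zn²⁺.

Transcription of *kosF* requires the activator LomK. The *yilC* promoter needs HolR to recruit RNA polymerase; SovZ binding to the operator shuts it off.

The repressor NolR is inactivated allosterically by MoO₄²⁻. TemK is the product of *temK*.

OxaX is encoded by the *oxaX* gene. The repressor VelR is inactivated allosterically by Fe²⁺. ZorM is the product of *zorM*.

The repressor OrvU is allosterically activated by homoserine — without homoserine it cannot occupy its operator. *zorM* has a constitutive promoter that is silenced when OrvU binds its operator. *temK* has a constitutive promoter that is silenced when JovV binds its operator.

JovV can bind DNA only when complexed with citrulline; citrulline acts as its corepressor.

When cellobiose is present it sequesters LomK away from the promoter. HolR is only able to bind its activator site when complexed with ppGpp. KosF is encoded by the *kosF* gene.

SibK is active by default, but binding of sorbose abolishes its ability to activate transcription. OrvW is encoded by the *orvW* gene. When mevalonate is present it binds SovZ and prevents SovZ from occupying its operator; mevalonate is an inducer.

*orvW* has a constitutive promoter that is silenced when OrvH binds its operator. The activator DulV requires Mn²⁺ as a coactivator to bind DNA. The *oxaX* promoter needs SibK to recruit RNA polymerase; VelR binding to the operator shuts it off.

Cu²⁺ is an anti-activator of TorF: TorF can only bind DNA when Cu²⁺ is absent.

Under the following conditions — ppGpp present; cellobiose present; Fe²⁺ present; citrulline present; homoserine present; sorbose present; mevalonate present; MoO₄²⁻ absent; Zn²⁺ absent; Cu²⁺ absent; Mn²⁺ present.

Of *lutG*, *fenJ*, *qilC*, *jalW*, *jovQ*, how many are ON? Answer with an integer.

3

Homoserine is present, so OrvU is active.
With repressor OrvU bound, *zorM* is not transcribed.
So ZorM is not produced.
With no repressor bound, *lutG* is transcribed.
→ *lutG* is ON.
Citrulline is present, so JovV is active.
With repressor JovV bound, *temK* is not transcribed.
So TemK is not produced.
Cu²⁺ is absent, so TorF is active.
No repressor is bound and TorF is active, so *fenJ* is transcribed.
→ *fenJ* is ON.
Mevalonate is present, so SovZ is inactive.
ppGpp is present, so HolR is active.
No repressor is bound and HolR is active, so *yilC* is transcribed.
So YilC is produced and active.
Mn²⁺ is present, so DulV is active.
No repressor is bound and YilC and DulV are active, so *qilC* is transcribed.
→ *qilC* is ON.
Zn²⁺ is absent, so OrvH is active.
With repressor OrvH bound, *orvW* is not transcribed.
So OrvW is not produced.
Cellobiose is present, so LomK is inactive.
Required activator LomK is absent, so *kosF* is not transcribed.
So KosF is not produced.
Required activator OrvW is absent, so *jalW* is not transcribed.
→ *jalW* is OFF.
Sorbose is present, so SibK is inactive.
Fe²⁺ is present, so VelR is inactive.
Required activator SibK is absent, so *oxaX* is not transcribed.
So OxaX is not produced.
MoO₄²⁻ is absent, so NolR is active.
With repressor NolR bound, *jovQ* is not transcribed.
→ *jovQ* is OFF.
3 of the 5 genes are transcribed.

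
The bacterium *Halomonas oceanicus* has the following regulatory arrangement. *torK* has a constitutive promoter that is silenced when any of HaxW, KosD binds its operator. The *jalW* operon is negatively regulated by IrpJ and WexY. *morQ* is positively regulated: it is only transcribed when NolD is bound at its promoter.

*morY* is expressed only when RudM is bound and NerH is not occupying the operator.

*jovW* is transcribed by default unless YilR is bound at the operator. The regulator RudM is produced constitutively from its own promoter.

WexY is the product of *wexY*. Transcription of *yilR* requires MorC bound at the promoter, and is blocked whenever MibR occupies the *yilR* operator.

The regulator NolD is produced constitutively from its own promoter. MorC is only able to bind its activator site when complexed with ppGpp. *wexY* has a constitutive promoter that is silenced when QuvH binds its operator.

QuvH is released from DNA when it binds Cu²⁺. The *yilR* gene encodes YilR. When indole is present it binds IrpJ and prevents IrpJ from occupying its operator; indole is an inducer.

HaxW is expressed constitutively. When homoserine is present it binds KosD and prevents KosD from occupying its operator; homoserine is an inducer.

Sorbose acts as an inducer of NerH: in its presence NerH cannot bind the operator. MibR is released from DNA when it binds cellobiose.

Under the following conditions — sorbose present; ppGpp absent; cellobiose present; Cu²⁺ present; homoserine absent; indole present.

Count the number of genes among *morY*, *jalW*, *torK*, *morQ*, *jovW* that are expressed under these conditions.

Sorbose is present, so NerH is inactive.
RudM is produced constitutively and is active.
No repressor is bound and RudM is active, so *morY* is transcribed.
→ *morY* is ON.
Indole is present, so IrpJ is inactive.
Cu²⁺ is present, so QuvH is inactive.
With no repressor bound, *wexY* is transcribed.
So WexY is produced and active.
With repressor WexY bound, *jalW* is not transcribed.
→ *jalW* is OFF.
HaxW is produced constitutively and is active.
Homoserine is absent, so KosD is active.
With repressor HaxW bound, *torK* is not transcribed.
→ *torK* is OFF.
NolD is produced constitutively and is active.
No repressor is bound and NolD is active, so *morQ* is transcribed.
→ *morQ* is ON.
Cellobiose is present, so MibR is inactive.
ppGpp is absent, so MorC is inactive.
Required activator MorC is absent, so *yilR* is not transcribed.
So YilR is not produced.
With no repressor bound, *jovW* is transcribed.
→ *jovW* is ON.
3 of the 5 genes are transcribed.

3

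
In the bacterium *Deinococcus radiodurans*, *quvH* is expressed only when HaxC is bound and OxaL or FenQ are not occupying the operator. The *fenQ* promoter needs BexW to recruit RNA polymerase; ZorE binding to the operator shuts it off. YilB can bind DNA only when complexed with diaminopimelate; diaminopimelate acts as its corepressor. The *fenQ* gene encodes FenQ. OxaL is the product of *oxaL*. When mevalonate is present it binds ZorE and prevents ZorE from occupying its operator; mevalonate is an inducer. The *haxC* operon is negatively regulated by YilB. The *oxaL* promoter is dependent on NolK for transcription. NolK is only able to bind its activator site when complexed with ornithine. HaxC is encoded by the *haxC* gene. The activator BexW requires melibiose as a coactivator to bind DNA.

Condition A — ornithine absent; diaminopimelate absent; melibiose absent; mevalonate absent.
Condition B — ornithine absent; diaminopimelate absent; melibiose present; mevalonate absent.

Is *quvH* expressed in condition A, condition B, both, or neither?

both

Condition A:
Ornithine is absent, so NolK is inactive.
Required activator NolK is absent, so *oxaL* is not transcribed.
So OxaL is not produced.
Diaminopimelate is absent, so YilB is inactive.
With no repressor bound, *haxC* is transcribed.
So HaxC is produced and active.
Melibiose is absent, so BexW is inactive.
Mevalonate is absent, so ZorE is active.
With repressor ZorE bound, *fenQ* is not transcribed.
So FenQ is not produced.
No repressor is bound and HaxC is active, so *quvH* is transcribed.
→ *quvH* is ON in A.
Condition B:
Ornithine is absent, so NolK is inactive.
Required activator NolK is absent, so *oxaL* is not transcribed.
So OxaL is not produced.
Diaminopimelate is absent, so YilB is inactive.
With no repressor bound, *haxC* is transcribed.
So HaxC is produced and active.
Melibiose is present, so BexW is active.
Mevalonate is absent, so ZorE is active.
With repressor ZorE bound, *fenQ* is not transcribed.
So FenQ is not produced.
No repressor is bound and HaxC is active, so *quvH* is transcribed.
→ *quvH* is ON in B.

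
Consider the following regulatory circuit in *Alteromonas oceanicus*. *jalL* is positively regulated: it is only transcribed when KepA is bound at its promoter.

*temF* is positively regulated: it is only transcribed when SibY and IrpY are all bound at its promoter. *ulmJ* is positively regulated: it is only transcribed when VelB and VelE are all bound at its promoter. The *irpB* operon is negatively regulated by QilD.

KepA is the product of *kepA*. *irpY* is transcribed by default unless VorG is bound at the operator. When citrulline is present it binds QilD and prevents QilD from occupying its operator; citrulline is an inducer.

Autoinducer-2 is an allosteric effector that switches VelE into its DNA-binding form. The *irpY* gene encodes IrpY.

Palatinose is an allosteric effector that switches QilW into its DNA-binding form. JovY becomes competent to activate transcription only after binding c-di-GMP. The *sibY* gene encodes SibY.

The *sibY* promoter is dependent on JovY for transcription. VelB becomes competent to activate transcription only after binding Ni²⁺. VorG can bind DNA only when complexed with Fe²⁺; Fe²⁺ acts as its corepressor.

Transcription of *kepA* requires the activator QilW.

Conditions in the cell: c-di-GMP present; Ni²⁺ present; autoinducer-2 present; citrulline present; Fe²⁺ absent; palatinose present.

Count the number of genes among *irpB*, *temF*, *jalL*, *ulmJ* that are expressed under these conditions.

Citrulline is present, so QilD is inactive.
With no repressor bound, *irpB* is transcribed.
→ *irpB* is ON.
c-di-GMP is present, so JovY is active.
No repressor is bound and JovY is active, so *sibY* is transcribed.
So SibY is produced and active.
Fe²⁺ is absent, so VorG is inactive.
With no repressor bound, *irpY* is transcribed.
So IrpY is produced and active.
No repressor is bound and SibY and IrpY are active, so *temF* is transcribed.
→ *temF* is ON.
Palatinose is present, so QilW is active.
No repressor is bound and QilW is active, so *kepA* is transcribed.
So KepA is produced and active.
No repressor is bound and KepA is active, so *jalL* is transcribed.
→ *jalL* is ON.
Ni²⁺ is present, so VelB is active.
Autoinducer-2 is present, so VelE is active.
No repressor is bound and VelB and VelE are active, so *ulmJ* is transcribed.
→ *ulmJ* is ON.
4 of the 4 genes are transcribed.

4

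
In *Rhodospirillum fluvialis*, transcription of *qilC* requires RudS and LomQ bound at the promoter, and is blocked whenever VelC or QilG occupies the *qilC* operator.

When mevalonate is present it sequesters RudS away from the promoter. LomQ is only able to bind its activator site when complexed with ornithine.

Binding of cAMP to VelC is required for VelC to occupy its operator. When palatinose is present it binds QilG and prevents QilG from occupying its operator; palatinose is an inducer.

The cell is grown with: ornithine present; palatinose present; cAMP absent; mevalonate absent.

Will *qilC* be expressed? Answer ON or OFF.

Mevalonate is absent, so RudS is active.
cAMP is absent, so VelC is inactive.
Palatinose is present, so QilG is inactive.
Ornithine is present, so LomQ is active.
No repressor is bound and RudS and LomQ are active, so *qilC* is transcribed.

ON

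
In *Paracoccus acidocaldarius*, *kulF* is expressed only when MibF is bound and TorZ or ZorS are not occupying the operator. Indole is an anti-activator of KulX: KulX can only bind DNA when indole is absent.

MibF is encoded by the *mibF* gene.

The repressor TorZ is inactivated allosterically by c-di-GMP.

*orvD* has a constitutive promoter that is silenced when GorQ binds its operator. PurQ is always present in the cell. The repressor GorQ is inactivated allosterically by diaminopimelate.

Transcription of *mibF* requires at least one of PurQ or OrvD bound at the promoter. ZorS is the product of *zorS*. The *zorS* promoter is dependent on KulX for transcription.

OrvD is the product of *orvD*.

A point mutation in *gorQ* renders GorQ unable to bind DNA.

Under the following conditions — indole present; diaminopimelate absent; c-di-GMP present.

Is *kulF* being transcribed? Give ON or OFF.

PurQ is produced constitutively and is active.
GorQ is non-functional in this strain, so it has no effect.
With no repressor bound, *orvD* is transcribed.
So OrvD is produced and active.
Activator PurQ is present, so *mibF* is transcribed.
So MibF is produced and active.
c-di-GMP is present, so TorZ is inactive.
Indole is present, so KulX is inactive.
Required activator KulX is absent, so *zorS* is not transcribed.
So ZorS is not produced.
No repressor is bound and MibF is active, so *kulF* is transcribed.

ON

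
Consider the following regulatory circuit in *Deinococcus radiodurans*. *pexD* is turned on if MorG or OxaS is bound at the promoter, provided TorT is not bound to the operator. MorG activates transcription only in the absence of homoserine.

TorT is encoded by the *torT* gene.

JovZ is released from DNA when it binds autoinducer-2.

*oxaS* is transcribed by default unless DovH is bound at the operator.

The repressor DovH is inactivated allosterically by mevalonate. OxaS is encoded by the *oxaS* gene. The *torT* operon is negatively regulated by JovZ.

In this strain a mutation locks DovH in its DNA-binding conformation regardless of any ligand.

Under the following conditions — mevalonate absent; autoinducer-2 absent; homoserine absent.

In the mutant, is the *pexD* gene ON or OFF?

ON

Autoinducer-2 is absent, so JovZ is active.
With repressor JovZ bound, *torT* is not transcribed.
So TorT is not produced.
Homoserine is absent, so MorG is active.
DovH is constitutively active in this strain.
With repressor DovH bound, *oxaS* is not transcribed.
So OxaS is not produced.
Activator MorG is present, so *pexD* is transcribed.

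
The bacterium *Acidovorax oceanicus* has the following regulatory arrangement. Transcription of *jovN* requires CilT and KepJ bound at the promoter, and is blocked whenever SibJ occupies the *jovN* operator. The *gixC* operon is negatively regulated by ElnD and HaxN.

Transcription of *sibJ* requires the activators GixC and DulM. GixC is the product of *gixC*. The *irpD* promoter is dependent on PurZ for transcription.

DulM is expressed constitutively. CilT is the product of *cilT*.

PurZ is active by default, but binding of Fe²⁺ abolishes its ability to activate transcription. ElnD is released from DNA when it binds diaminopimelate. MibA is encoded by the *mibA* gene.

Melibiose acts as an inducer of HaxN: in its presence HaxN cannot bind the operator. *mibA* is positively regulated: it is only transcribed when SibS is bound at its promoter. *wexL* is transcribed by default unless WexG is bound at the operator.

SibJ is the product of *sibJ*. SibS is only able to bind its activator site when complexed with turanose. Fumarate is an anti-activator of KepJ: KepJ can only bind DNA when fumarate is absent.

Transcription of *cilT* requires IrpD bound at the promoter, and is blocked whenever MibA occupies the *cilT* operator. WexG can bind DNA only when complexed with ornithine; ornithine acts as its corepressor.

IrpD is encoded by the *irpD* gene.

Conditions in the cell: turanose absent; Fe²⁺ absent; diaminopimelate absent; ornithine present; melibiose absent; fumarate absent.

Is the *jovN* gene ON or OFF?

ON

Diaminopimelate is absent, so ElnD is active.
Melibiose is absent, so HaxN is active.
With repressor ElnD bound, *gixC* is not transcribed.
So GixC is not produced.
DulM is produced constitutively and is active.
Required activator GixC is absent, so *sibJ* is not transcribed.
So SibJ is not produced.
Fe²⁺ is absent, so PurZ is active.
No repressor is bound and PurZ is active, so *irpD* is transcribed.
So IrpD is produced and active.
Turanose is absent, so SibS is inactive.
Required activator SibS is absent, so *mibA* is not transcribed.
So MibA is not produced.
No repressor is bound and IrpD is active, so *cilT* is transcribed.
So CilT is produced and active.
Fumarate is absent, so KepJ is active.
No repressor is bound and CilT and KepJ are active, so *jovN* is transcribed.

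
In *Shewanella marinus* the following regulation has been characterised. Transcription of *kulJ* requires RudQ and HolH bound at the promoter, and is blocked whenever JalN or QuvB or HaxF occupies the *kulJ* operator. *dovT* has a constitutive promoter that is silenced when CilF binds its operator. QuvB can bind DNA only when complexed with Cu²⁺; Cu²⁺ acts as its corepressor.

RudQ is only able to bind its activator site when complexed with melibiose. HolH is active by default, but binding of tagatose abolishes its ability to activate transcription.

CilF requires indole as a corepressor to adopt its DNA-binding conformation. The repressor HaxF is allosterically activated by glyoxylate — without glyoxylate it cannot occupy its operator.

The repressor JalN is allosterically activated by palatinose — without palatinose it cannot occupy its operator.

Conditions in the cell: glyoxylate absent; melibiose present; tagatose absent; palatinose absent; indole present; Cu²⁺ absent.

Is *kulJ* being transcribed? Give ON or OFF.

Palatinose is absent, so JalN is inactive.
Cu²⁺ is absent, so QuvB is inactive.
Glyoxylate is absent, so HaxF is inactive.
Melibiose is present, so RudQ is active.
Tagatose is absent, so HolH is active.
No repressor is bound and RudQ and HolH are active, so *kulJ* is transcribed.

ON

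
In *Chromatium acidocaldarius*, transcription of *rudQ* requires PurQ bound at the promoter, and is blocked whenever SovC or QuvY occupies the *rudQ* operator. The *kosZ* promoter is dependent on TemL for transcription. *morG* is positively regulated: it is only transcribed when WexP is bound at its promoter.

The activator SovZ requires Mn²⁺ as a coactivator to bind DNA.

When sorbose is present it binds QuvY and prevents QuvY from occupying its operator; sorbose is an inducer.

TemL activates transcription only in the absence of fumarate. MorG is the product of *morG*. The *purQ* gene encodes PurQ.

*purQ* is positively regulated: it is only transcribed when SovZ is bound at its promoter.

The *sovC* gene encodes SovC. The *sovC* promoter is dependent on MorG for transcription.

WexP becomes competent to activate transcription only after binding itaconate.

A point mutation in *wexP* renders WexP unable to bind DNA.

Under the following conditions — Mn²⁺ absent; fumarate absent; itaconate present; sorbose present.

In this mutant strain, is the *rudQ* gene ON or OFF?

OFF

WexP is non-functional in this strain, so it has no effect.
Required activator WexP is absent, so *morG* is not transcribed.
So MorG is not produced.
Required activator MorG is absent, so *sovC* is not transcribed.
So SovC is not produced.
Sorbose is present, so QuvY is inactive.
Mn²⁺ is absent, so SovZ is inactive.
Required activator SovZ is absent, so *purQ* is not transcribed.
So PurQ is not produced.
Required activator PurQ is absent, so *rudQ* is not transcribed.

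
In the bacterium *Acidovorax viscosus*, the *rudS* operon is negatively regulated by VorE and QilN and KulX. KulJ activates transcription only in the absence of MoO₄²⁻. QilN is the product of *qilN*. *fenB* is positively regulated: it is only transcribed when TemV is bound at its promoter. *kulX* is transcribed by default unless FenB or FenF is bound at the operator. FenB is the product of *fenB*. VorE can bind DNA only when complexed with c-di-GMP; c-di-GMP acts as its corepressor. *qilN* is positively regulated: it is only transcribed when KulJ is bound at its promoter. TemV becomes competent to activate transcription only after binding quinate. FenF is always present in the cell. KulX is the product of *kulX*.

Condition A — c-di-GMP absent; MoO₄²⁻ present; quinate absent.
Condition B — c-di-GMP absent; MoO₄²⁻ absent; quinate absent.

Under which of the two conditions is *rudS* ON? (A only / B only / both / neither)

A only

Condition A:
c-di-GMP is absent, so VorE is inactive.
MoO₄²⁻ is present, so KulJ is inactive.
Required activator KulJ is absent, so *qilN* is not transcribed.
So QilN is not produced.
Quinate is absent, so TemV is inactive.
Required activator TemV is absent, so *fenB* is not transcribed.
So FenB is not produced.
FenF is produced constitutively and is active.
With repressor FenF bound, *kulX* is not transcribed.
So KulX is not produced.
With no repressor bound, *rudS* is transcribed.
→ *rudS* is ON in A.
Condition B:
c-di-GMP is absent, so VorE is inactive.
MoO₄²⁻ is absent, so KulJ is active.
No repressor is bound and KulJ is active, so *qilN* is transcribed.
So QilN is produced and active.
Quinate is absent, so TemV is inactive.
Required activator TemV is absent, so *fenB* is not transcribed.
So FenB is not produced.
FenF is produced constitutively and is active.
With repressor FenF bound, *kulX* is not transcribed.
So KulX is not produced.
With repressor QilN bound, *rudS* is not transcribed.
→ *rudS* is OFF in B.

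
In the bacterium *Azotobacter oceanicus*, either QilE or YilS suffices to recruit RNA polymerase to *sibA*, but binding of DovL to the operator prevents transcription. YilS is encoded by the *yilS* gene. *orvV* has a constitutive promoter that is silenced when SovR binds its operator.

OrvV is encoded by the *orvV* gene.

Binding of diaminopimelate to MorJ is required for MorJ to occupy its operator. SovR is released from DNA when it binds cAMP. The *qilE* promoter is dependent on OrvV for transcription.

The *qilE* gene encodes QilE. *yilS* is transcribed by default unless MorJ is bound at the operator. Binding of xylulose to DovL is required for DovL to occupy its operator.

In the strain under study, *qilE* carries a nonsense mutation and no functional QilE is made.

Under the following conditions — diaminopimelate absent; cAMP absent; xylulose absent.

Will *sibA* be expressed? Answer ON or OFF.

QilE is non-functional in this strain, so it has no effect.
Diaminopimelate is absent, so MorJ is inactive.
With no repressor bound, *yilS* is transcribed.
So YilS is produced and active.
Xylulose is absent, so DovL is inactive.
Activator YilS is present, so *sibA* is transcribed.

ON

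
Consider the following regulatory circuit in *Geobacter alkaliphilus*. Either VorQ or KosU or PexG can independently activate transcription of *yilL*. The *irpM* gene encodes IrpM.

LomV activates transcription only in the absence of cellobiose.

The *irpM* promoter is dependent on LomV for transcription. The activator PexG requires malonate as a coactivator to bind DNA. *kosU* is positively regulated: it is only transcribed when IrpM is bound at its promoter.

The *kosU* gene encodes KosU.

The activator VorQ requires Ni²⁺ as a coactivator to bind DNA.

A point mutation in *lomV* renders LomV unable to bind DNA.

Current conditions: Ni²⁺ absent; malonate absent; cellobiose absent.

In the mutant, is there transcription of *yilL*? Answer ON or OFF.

Ni²⁺ is absent, so VorQ is inactive.
LomV is non-functional in this strain, so it has no effect.
Required activator LomV is absent, so *irpM* is not transcribed.
So IrpM is not produced.
Required activator IrpM is absent, so *kosU* is not transcribed.
So KosU is not produced.
Malonate is absent, so PexG is inactive.
No activator is available at the *yilL* promoter, so *yilL* is not transcribed.

OFF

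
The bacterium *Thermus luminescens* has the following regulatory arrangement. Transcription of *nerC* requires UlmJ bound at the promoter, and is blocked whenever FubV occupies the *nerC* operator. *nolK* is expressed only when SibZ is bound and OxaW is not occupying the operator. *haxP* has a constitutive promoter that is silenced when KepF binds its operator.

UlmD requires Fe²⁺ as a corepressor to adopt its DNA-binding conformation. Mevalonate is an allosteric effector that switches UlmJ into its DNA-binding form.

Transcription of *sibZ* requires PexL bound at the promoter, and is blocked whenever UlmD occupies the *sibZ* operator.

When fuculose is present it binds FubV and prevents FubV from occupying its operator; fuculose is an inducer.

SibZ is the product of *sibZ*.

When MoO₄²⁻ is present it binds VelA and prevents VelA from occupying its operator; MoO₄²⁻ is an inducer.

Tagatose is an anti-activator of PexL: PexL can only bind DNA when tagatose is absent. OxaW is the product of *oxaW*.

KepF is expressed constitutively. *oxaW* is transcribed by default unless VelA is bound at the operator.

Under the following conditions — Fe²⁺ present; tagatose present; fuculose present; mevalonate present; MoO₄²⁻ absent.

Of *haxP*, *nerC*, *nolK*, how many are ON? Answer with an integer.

1

KepF is produced constitutively and is active.
With repressor KepF bound, *haxP* is not transcribed.
→ *haxP* is OFF.
Fuculose is present, so FubV is inactive.
Mevalonate is present, so UlmJ is active.
No repressor is bound and UlmJ is active, so *nerC* is transcribed.
→ *nerC* is ON.
Tagatose is present, so PexL is inactive.
Fe²⁺ is present, so UlmD is active.
With repressor UlmD bound, *sibZ* is not transcribed.
So SibZ is not produced.
MoO₄²⁻ is absent, so VelA is active.
With repressor VelA bound, *oxaW* is not transcribed.
So OxaW is not produced.
Required activator SibZ is absent, so *nolK* is not transcribed.
→ *nolK* is OFF.
1 of the 3 genes is transcribed.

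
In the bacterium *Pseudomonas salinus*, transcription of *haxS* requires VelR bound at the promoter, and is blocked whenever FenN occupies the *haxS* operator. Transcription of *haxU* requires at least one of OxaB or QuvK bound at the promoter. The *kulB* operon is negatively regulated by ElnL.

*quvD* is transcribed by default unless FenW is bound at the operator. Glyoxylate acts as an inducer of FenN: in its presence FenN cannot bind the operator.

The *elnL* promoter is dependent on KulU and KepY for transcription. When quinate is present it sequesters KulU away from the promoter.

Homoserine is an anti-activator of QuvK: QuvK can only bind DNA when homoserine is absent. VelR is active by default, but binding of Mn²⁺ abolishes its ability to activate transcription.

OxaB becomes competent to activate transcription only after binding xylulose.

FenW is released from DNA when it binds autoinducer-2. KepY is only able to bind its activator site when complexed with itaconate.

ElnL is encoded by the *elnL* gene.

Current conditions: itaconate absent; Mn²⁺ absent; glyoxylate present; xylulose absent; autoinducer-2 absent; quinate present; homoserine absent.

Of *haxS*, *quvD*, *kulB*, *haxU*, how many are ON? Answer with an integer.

3

Glyoxylate is present, so FenN is inactive.
Mn²⁺ is absent, so VelR is active.
No repressor is bound and VelR is active, so *haxS* is transcribed.
→ *haxS* is ON.
Autoinducer-2 is absent, so FenW is active.
With repressor FenW bound, *quvD* is not transcribed.
→ *quvD* is OFF.
Quinate is present, so KulU is inactive.
Itaconate is absent, so KepY is inactive.
Required activator KulU is absent, so *elnL* is not transcribed.
So ElnL is not produced.
With no repressor bound, *kulB* is transcribed.
→ *kulB* is ON.
Xylulose is absent, so OxaB is inactive.
Homoserine is absent, so QuvK is active.
Activator QuvK is present, so *haxU* is transcribed.
→ *haxU* is ON.
3 of the 4 genes are transcribed.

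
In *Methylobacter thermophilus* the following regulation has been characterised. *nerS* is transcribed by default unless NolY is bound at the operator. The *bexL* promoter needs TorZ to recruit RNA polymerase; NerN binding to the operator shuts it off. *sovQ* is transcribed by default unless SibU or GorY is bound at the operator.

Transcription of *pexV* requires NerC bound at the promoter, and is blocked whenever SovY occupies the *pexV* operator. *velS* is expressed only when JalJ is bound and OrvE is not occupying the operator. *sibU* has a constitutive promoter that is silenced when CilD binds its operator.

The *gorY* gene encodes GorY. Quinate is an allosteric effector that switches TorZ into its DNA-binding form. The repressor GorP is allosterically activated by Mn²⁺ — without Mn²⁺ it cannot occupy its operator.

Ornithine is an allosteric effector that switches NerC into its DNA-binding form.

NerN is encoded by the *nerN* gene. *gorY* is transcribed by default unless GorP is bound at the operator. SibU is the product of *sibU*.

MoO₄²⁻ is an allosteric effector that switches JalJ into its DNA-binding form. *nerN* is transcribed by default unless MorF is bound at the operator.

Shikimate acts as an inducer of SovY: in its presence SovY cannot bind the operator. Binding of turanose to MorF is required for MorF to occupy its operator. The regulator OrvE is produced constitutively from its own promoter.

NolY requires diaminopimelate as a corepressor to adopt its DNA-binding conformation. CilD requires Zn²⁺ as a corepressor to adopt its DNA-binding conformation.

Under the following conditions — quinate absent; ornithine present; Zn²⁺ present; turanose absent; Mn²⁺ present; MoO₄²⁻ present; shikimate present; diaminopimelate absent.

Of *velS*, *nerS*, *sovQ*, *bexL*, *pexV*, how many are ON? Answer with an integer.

3

MoO₄²⁻ is present, so JalJ is active.
OrvE is produced constitutively and is active.
With repressor OrvE bound, *velS* is not transcribed.
→ *velS* is OFF.
Diaminopimelate is absent, so NolY is inactive.
With no repressor bound, *nerS* is transcribed.
→ *nerS* is ON.
Zn²⁺ is present, so CilD is active.
With repressor CilD bound, *sibU* is not transcribed.
So SibU is not produced.
Mn²⁺ is present, so GorP is active.
With repressor GorP bound, *gorY* is not transcribed.
So GorY is not produced.
With no repressor bound, *sovQ* is transcribed.
→ *sovQ* is ON.
Turanose is absent, so MorF is inactive.
With no repressor bound, *nerN* is transcribed.
So NerN is produced and active.
Quinate is absent, so TorZ is inactive.
With repressor NerN bound, *bexL* is not transcribed.
→ *bexL* is OFF.
Ornithine is present, so NerC is active.
Shikimate is present, so SovY is inactive.
No repressor is bound and NerC is active, so *pexV* is transcribed.
→ *pexV* is ON.
3 of the 5 genes are transcribed.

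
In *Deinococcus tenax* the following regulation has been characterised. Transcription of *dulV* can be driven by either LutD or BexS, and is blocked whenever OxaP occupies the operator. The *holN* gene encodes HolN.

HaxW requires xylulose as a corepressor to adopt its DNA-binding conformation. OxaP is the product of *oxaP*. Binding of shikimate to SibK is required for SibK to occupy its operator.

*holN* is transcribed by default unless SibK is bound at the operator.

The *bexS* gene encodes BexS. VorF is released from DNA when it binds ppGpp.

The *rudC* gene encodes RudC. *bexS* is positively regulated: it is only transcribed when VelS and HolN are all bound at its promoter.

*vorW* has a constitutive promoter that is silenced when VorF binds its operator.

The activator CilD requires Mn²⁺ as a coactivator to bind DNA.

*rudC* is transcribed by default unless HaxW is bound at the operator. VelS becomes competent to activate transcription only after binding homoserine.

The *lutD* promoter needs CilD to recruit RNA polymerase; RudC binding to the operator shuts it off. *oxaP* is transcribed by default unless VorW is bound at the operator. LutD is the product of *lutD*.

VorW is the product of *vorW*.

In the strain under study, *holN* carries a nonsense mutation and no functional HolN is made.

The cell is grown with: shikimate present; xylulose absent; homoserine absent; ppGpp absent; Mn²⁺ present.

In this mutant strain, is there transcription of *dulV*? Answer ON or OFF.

OFF

Mn²⁺ is present, so CilD is active.
Xylulose is absent, so HaxW is inactive.
With no repressor bound, *rudC* is transcribed.
So RudC is produced and active.
With repressor RudC bound, *lutD* is not transcribed.
So LutD is not produced.
ppGpp is absent, so VorF is active.
With repressor VorF bound, *vorW* is not transcribed.
So VorW is not produced.
With no repressor bound, *oxaP* is transcribed.
So OxaP is produced and active.
Homoserine is absent, so VelS is inactive.
HolN is non-functional in this strain, so it has no effect.
Required activator VelS is absent, so *bexS* is not transcribed.
So BexS is not produced.
With repressor OxaP bound, *dulV* is not transcribed.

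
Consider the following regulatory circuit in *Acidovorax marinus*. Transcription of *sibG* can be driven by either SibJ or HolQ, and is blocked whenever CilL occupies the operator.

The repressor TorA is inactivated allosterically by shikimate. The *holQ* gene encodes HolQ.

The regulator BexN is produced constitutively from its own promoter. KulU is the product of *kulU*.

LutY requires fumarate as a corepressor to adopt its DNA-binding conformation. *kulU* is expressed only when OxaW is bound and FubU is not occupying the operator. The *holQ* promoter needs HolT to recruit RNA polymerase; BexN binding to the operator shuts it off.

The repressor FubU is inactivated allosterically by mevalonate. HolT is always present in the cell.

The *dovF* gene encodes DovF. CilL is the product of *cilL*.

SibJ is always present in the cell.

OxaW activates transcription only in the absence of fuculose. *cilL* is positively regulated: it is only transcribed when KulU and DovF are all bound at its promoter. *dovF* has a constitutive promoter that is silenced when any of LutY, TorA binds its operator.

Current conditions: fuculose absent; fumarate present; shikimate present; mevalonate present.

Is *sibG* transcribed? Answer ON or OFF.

Fuculose is absent, so OxaW is active.
Mevalonate is present, so FubU is inactive.
No repressor is bound and OxaW is active, so *kulU* is transcribed.
So KulU is produced and active.
Fumarate is present, so LutY is active.
Shikimate is present, so TorA is inactive.
With repressor LutY bound, *dovF* is not transcribed.
So DovF is not produced.
Required activator DovF is absent, so *cilL* is not transcribed.
So CilL is not produced.
SibJ is produced constitutively and is active.
BexN is produced constitutively and is active.
HolT is produced constitutively and is active.
With repressor BexN bound, *holQ* is not transcribed.
So HolQ is not produced.
Activator SibJ is present, so *sibG* is transcribed.

ON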